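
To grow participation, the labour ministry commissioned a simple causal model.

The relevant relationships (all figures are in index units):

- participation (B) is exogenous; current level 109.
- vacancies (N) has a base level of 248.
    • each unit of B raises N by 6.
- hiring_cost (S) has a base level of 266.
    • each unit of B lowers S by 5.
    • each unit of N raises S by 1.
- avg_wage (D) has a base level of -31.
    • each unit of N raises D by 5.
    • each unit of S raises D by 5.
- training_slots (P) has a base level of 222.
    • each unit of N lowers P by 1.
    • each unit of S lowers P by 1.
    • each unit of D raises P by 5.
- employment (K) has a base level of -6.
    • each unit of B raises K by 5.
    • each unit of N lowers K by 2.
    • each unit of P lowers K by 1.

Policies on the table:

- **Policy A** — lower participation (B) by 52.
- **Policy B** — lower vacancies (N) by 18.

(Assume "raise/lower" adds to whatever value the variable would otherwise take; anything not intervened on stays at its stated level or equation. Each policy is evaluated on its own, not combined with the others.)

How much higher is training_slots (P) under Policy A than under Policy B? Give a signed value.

-7872

Policy A (B − 52):
  B = 109 − 52 = 57
  N = 248 + 6·57 = 590
  S = 266 − 5·57 + 590 = 571
  D = -31 + 5·590 + 5·571 = 5774
  P = 222 − 590 − 571 + 5·5774 = 27931
Policy B (N − 18):
  B = 109
  N = 248 + 6·109 (−18 from intervention) = 884
  S = 266 − 5·109 + 884 = 605
  D = -31 + 5·884 + 5·605 = 7414
  P = 222 − 884 − 605 + 5·7414 = 35803
P: 27931 − 35803 = -7872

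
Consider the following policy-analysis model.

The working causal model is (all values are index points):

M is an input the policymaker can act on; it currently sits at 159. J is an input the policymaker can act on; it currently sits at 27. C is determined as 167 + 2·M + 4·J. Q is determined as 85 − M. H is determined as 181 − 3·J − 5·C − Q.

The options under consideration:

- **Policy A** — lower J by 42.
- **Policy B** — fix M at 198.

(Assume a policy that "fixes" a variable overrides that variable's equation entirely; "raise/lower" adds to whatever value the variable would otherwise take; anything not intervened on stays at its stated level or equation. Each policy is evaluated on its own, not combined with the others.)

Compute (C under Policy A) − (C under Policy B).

-246

Policy A (J − 42):
  M = 159
  J = 27 − 42 = -15
  C = 167 + 2·159 + 4·(-15) = 425
Policy B (M := 198):
  M = 198
  J = 27
  C = 167 + 2·198 + 4·27 = 671
C: 425 − 671 = -246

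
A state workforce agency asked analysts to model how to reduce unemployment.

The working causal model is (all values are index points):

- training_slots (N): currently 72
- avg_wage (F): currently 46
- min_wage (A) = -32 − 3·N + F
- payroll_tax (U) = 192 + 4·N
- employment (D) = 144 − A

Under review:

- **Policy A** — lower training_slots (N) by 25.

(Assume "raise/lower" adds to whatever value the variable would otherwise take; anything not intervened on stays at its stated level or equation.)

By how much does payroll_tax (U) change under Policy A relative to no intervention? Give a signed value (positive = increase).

-100

Baseline:
  N = 72
  U = 192 + 4·72 = 480
Policy A (N − 25):
  N = 72 − 25 = 47
  U = 192 + 4·47 = 380
Change in U: 380 − 480 = -100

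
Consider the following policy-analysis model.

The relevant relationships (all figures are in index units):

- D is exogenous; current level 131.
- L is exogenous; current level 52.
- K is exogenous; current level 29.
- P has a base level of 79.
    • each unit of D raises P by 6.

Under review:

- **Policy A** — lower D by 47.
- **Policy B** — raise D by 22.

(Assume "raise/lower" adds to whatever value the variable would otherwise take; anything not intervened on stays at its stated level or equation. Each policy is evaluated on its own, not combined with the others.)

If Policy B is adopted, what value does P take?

997

Policy B (D + 22):
  D = 131 + 22 = 153
  P = 79 + 6·153 = 997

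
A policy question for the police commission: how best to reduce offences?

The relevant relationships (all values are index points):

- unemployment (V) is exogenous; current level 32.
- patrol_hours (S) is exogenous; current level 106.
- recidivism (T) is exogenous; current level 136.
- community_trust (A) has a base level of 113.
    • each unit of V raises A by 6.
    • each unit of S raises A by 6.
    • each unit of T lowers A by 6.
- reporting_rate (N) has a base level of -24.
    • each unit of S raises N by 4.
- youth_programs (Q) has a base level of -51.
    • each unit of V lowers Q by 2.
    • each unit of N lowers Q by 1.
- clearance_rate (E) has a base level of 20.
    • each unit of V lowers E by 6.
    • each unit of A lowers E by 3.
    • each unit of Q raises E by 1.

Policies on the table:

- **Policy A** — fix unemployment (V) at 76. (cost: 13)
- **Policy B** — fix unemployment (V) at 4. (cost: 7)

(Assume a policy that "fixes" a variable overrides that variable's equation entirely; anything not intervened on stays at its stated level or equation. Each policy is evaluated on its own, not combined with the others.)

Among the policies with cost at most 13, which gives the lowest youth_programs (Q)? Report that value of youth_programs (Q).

-603

Policy A (V := 76):
  V = 76
  S = 106
  N = -24 + 4·106 = 400
  Q = -51 − 2·76 − 400 = -603
Policy B (V := 4):
  V = 4
  S = 106
  N = -24 + 4·106 = 400
  Q = -51 − 2·4 − 400 = -459
Comparing — Policy A: Q=-603, Policy B: Q=-459. Lowest is -603 (Policy A).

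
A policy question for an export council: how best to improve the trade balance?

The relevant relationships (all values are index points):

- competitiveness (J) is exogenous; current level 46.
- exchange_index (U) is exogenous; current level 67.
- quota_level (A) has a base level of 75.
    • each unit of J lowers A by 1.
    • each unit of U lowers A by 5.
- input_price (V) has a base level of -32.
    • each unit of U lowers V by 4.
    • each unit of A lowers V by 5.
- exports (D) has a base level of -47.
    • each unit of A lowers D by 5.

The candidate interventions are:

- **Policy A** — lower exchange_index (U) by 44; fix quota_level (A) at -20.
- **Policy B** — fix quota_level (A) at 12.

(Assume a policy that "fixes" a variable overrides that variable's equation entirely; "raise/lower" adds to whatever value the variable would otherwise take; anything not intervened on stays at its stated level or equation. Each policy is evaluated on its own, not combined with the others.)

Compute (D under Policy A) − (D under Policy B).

Policy A (U − 44, A := -20):
  J = 46
  U = 67 − 44 = 23
  A = -20
  D = -47 − 5·(-20) = 53
Policy B (A := 12):
  J = 46
  U = 67
  A = 12
  D = -47 − 5·12 = -107
D: 53 − (-107) = 160

160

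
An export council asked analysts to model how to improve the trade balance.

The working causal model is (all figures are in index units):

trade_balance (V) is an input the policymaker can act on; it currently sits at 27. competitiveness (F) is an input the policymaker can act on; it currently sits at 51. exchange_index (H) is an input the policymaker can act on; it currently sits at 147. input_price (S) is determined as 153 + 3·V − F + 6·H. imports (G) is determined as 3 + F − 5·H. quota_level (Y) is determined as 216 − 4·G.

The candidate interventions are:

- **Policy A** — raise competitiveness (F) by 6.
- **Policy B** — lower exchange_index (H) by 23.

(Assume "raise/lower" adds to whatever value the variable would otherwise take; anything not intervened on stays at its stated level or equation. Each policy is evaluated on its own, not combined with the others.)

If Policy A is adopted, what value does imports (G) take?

-675

Policy A (F + 6):
  F = 51 + 6 = 57
  H = 147
  G = 3 + 57 − 5·147 = -675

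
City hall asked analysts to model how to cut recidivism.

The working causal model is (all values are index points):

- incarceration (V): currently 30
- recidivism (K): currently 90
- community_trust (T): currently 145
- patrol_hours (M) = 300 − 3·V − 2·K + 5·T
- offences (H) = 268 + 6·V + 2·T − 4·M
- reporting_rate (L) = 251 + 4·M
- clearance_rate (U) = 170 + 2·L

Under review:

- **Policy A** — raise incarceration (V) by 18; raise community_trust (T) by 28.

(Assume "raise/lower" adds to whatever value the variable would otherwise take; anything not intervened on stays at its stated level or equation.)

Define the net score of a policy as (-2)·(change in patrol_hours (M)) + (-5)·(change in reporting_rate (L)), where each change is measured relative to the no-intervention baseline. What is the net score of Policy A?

-1892

Baseline:
  V = 30
  K = 90
  T = 145
  M = 300 − 3·30 − 2·90 + 5·145 = 755
  L = 251 + 4·755 = 3271
Policy A (V + 18, T + 28):
  V = 30 + 18 = 48
  K = 90
  T = 145 + 28 = 173
  M = 300 − 3·48 − 2·90 + 5·173 = 841
  L = 251 + 4·841 = 3615
ΔM = 841 − 755 = 86; ΔL = 3615 − 3271 = 344
Score = (-2)·86 + (-5)·344 = -1892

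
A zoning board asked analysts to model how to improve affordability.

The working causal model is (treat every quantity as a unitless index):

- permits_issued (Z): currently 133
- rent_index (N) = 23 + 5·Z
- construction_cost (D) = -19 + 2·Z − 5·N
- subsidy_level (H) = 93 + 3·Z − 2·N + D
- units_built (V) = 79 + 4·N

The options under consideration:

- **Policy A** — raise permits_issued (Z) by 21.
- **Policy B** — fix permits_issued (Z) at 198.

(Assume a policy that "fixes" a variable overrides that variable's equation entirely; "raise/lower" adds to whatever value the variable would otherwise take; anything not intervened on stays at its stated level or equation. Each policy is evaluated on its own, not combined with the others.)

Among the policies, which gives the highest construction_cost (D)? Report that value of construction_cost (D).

Policy A (Z + 21):
  Z = 133 + 21 = 154
  N = 23 + 5·154 = 793
  D = -19 + 2·154 − 5·793 = -3676
Policy B (Z := 198):
  Z = 198
  N = 23 + 5·198 = 1013
  D = -19 + 2·198 − 5·1013 = -4688
Comparing — Policy A: D=-3676, Policy B: D=-4688. Highest is -3676 (Policy A).

-3676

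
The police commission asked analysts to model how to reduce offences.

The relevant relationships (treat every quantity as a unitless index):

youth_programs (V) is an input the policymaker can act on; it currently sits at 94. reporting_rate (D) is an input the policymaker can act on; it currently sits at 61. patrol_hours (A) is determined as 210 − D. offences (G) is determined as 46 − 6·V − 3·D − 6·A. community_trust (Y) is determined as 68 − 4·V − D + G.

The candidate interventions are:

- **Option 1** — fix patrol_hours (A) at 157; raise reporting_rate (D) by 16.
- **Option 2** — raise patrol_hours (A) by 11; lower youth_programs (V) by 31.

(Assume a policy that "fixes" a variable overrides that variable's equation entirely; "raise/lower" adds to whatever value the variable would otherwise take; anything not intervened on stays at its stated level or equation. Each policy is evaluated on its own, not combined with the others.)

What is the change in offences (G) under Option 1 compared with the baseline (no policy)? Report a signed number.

Baseline:
  V = 94
  D = 61
  A = 210 − 61 = 149
  G = 46 − 6·94 − 3·61 − 6·149 = -1595
Option 1 (A := 157, D + 16):
  V = 94
  D = 61 + 16 = 77
  A = 157
  G = 46 − 6·94 − 3·77 − 6·157 = -1691
Change in G: -1691 − (-1595) = -96

-96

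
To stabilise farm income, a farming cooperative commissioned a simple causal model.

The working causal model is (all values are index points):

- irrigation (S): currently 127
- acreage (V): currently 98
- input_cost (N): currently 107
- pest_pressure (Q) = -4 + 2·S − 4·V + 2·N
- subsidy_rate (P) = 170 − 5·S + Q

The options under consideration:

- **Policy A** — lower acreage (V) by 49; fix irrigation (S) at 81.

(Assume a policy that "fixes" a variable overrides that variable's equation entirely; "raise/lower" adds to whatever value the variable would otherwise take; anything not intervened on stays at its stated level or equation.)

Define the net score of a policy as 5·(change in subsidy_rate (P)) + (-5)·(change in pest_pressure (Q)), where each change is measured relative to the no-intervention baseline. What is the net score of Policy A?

1150

Baseline:
  S = 127
  V = 98
  N = 107
  Q = -4 + 2·127 − 4·98 + 2·107 = 72
  P = 170 − 5·127 + 72 = -393
Policy A (V − 49, S := 81):
  S = 81
  V = 98 − 49 = 49
  N = 107
  Q = -4 + 2·81 − 4·49 + 2·107 = 176
  P = 170 − 5·81 + 176 = -59
ΔP = -59 − (-393) = 334; ΔQ = 176 − 72 = 104
Score = 5·334 + (-5)·104 = 1150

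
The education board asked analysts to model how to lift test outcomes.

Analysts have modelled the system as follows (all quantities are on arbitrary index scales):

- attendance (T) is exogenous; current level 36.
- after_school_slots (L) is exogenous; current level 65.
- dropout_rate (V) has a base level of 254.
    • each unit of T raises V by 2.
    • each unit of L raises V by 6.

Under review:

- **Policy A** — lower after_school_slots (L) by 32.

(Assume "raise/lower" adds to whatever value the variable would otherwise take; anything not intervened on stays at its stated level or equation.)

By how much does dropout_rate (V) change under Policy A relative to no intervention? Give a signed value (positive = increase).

-192

Baseline:
  T = 36
  L = 65
  V = 254 + 2·36 + 6·65 = 716
Policy A (L − 32):
  T = 36
  L = 65 − 32 = 33
  V = 254 + 2·36 + 6·33 = 524
Change in V: 524 − 716 = -192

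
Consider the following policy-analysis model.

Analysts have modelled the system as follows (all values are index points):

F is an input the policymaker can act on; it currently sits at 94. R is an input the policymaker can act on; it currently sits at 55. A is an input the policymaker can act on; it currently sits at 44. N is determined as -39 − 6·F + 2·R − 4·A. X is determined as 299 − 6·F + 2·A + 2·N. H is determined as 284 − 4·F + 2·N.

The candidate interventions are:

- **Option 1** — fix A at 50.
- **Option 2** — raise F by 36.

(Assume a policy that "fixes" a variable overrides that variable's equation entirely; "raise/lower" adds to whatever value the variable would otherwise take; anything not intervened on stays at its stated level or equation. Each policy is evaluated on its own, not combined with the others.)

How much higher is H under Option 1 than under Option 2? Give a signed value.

528

Option 1 (A := 50):
  F = 94
  R = 55
  A = 50
  N = -39 − 6·94 + 2·55 − 4·50 = -693
  H = 284 − 4·94 + 2·(-693) = -1478
Option 2 (F + 36):
  F = 94 + 36 = 130
  R = 55
  A = 44
  N = -39 − 6·130 + 2·55 − 4·44 = -885
  H = 284 − 4·130 + 2·(-885) = -2006
H: -1478 − (-2006) = 528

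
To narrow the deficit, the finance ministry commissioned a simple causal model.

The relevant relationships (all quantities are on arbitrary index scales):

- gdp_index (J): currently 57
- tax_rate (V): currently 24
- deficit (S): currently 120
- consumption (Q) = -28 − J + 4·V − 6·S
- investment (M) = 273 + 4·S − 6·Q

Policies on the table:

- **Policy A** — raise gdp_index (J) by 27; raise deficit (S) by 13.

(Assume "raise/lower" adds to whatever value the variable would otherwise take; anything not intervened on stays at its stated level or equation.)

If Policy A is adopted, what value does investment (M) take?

Policy A (J + 27, S + 13):
  J = 57 + 27 = 84
  V = 24
  S = 120 + 13 = 133
  Q = -28 − 84 + 4·24 − 6·133 = -814
  M = 273 + 4·133 − 6·(-814) = 5689

5689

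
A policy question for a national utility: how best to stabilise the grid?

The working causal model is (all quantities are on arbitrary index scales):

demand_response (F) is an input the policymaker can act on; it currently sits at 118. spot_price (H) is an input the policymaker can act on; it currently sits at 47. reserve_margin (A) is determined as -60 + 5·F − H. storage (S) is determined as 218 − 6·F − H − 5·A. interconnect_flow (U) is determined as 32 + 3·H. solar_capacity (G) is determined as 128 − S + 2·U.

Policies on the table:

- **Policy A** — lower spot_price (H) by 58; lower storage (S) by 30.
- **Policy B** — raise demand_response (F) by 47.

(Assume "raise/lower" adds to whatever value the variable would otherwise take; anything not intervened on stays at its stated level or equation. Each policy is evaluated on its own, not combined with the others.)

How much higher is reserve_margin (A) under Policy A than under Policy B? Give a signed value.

Policy A (H − 58, S − 30):
  F = 118
  H = 47 − 58 = -11
  A = -60 + 5·118 − (-11) = 541
Policy B (F + 47):
  F = 118 + 47 = 165
  H = 47
  A = -60 + 5·165 − 47 = 718
A: 541 − 718 = -177

-177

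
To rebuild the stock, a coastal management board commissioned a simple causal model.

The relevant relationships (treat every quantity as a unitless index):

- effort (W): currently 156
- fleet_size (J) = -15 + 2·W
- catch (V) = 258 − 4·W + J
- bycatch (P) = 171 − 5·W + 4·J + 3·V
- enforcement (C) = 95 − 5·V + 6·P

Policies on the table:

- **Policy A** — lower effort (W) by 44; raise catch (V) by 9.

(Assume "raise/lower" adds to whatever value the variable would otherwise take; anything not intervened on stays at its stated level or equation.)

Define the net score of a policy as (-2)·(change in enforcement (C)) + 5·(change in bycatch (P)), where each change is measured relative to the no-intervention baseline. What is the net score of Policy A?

Baseline:
  W = 156
  J = -15 + 2·156 = 297
  V = 258 − 4·156 + 297 = -69
  P = 171 − 5·156 + 4·297 + 3·(-69) = 372
  C = 95 − 5·(-69) + 6·372 = 2672
Policy A (W − 44, V + 9):
  W = 156 − 44 = 112
  J = -15 + 2·112 = 209
  V = 258 − 4·112 + 209 (+9 from intervention) = 28
  P = 171 − 5·112 + 4·209 + 3·28 = 531
  C = 95 − 5·28 + 6·531 = 3141
ΔC = 3141 − 2672 = 469; ΔP = 531 − 372 = 159
Score = (-2)·469 + 5·159 = -143

-143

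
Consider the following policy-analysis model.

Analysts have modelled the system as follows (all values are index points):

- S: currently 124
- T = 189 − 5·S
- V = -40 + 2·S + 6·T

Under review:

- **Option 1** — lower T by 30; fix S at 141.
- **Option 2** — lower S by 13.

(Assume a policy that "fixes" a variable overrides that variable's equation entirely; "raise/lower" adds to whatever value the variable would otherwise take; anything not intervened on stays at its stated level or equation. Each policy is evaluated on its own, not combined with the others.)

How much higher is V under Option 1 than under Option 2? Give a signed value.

Option 1 (T − 30, S := 141):
  S = 141
  T = 189 − 5·141 (−30 from intervention) = -546
  V = -40 + 2·141 + 6·(-546) = -3034
Option 2 (S − 13):
  S = 124 − 13 = 111
  T = 189 − 5·111 = -366
  V = -40 + 2·111 + 6·(-366) = -2014
V: -3034 − (-2014) = -1020

-1020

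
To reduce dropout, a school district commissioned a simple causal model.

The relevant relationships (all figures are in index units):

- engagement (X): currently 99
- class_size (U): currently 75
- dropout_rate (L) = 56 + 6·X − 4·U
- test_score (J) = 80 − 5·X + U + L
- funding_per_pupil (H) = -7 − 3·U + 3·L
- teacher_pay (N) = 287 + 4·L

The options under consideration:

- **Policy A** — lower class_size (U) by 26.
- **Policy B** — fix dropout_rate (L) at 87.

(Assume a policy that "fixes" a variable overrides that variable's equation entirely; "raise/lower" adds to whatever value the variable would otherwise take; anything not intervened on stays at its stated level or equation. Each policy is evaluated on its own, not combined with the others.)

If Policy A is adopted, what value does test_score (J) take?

Policy A (U − 26):
  X = 99
  U = 75 − 26 = 49
  L = 56 + 6·99 − 4·49 = 454
  J = 80 − 5·99 + 49 + 454 = 88

88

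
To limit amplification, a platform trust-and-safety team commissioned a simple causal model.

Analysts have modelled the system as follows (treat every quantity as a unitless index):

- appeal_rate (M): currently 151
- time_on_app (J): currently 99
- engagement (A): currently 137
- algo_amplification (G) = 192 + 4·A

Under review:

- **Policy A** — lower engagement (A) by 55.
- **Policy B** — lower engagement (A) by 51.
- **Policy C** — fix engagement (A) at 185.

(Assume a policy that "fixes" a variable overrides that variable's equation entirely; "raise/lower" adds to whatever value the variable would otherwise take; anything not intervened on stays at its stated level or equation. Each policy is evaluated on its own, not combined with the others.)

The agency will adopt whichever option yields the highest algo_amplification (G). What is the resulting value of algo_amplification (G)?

Policy A (A − 55):
  A = 137 − 55 = 82
  G = 192 + 4·82 = 520
Policy B (A − 51):
  A = 137 − 51 = 86
  G = 192 + 4·86 = 536
Policy C (A := 185):
  A = 185
  G = 192 + 4·185 = 932
Comparing — Policy A: G=520, Policy B: G=536, Policy C: G=932. Highest is 932 (Policy C).

932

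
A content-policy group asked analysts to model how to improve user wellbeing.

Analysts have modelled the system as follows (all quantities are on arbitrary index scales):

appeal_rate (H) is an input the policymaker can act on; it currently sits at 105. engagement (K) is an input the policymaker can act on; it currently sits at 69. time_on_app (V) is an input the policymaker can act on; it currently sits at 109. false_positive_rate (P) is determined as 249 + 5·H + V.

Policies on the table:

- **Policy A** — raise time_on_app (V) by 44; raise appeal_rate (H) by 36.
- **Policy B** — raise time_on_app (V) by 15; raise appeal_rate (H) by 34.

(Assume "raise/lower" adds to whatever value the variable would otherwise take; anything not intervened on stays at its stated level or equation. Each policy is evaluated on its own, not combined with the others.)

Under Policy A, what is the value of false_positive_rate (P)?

Policy A (V + 44, H + 36):
  H = 105 + 36 = 141
  V = 109 + 44 = 153
  P = 249 + 5·141 + 153 = 1107

1107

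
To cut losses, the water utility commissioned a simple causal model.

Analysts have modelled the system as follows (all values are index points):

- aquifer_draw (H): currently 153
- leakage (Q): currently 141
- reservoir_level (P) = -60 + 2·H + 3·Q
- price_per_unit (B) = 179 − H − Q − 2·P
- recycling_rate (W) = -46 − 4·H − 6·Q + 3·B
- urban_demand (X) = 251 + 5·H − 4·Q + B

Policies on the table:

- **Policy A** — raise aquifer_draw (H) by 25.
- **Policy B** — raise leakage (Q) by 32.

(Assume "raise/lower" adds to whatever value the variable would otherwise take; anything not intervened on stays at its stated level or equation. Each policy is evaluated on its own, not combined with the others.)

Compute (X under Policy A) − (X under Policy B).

Policy A (H + 25):
  H = 153 + 25 = 178
  Q = 141
  P = -60 + 2·178 + 3·141 = 719
  B = 179 − 178 − 141 − 2·719 = -1578
  X = 251 + 5·178 − 4·141 + (-1578) = -1001
Policy B (Q + 32):
  H = 153
  Q = 141 + 32 = 173
  P = -60 + 2·153 + 3·173 = 765
  B = 179 − 153 − 173 − 2·765 = -1677
  X = 251 + 5·153 − 4·173 + (-1677) = -1353
X: -1001 − (-1353) = 352

352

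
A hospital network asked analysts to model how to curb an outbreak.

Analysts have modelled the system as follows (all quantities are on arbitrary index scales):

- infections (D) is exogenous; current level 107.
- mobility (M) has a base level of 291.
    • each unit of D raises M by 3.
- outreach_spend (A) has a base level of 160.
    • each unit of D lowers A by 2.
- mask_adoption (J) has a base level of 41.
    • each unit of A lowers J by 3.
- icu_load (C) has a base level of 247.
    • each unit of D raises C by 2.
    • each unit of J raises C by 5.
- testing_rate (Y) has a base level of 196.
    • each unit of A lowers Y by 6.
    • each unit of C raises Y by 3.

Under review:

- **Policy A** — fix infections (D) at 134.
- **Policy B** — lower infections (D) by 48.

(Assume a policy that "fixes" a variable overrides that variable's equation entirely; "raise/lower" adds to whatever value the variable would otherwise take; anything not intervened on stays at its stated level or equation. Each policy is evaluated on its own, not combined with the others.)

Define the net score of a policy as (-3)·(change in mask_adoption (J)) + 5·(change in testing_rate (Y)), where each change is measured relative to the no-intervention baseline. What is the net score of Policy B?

Baseline:
  D = 107
  A = 160 − 2·107 = -54
  J = 41 − 3·(-54) = 203
  C = 247 + 2·107 + 5·203 = 1476
  Y = 196 − 6·(-54) + 3·1476 = 4948
Policy B (D − 48):
  D = 107 − 48 = 59
  A = 160 − 2·59 = 42
  J = 41 − 3·42 = -85
  C = 247 + 2·59 + 5·(-85) = -60
  Y = 196 − 6·42 + 3·(-60) = -236
ΔJ = -85 − 203 = -288; ΔY = -236 − 4948 = -5184
Score = (-3)·(-288) + 5·(-5184) = -25056

-25056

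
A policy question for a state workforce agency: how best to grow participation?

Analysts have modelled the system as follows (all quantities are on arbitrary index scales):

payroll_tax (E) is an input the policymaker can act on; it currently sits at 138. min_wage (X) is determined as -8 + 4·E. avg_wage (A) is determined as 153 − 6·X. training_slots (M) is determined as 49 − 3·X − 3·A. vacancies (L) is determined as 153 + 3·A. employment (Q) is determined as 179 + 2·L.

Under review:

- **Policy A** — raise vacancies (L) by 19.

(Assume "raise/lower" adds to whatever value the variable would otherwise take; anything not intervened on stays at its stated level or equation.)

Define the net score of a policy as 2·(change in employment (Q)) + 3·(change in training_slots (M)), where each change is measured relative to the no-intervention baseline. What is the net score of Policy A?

76

Baseline:
  E = 138
  X = -8 + 4·138 = 544
  A = 153 − 6·544 = -3111
  M = 49 − 3·544 − 3·(-3111) = 7750
  L = 153 + 3·(-3111) = -9180
  Q = 179 + 2·(-9180) = -18181
Policy A (L + 19):
  E = 138
  X = -8 + 4·138 = 544
  A = 153 − 6·544 = -3111
  M = 49 − 3·544 − 3·(-3111) = 7750
  L = 153 + 3·(-3111) (+19 from intervention) = -9161
  Q = 179 + 2·(-9161) = -18143
ΔQ = -18143 − (-18181) = 38; ΔM = 7750 − 7750 = 0
Score = 2·38 + 3·0 = 76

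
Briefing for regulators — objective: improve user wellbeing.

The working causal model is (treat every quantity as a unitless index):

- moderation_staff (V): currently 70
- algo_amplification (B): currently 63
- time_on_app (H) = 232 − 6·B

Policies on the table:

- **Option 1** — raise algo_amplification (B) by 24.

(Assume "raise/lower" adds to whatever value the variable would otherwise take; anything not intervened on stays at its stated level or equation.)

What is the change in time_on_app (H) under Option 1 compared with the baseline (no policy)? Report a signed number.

Baseline:
  B = 63
  H = 232 − 6·63 = -146
Option 1 (B + 24):
  B = 63 + 24 = 87
  H = 232 − 6·87 = -290
Change in H: -290 − (-146) = -144

-144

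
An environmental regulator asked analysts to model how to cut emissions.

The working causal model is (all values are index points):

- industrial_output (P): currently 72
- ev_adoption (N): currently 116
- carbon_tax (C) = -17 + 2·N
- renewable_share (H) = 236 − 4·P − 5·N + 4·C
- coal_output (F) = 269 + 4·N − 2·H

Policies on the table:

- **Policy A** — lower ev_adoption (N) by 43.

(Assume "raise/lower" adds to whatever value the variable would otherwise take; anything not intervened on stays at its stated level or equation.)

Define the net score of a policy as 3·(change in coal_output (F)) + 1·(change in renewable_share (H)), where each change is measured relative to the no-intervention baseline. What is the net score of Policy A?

Baseline:
  P = 72
  N = 116
  C = -17 + 2·116 = 215
  H = 236 − 4·72 − 5·116 + 4·215 = 228
  F = 269 + 4·116 − 2·228 = 277
Policy A (N − 43):
  P = 72
  N = 116 − 43 = 73
  C = -17 + 2·73 = 129
  H = 236 − 4·72 − 5·73 + 4·129 = 99
  F = 269 + 4·73 − 2·99 = 363
ΔF = 363 − 277 = 86; ΔH = 99 − 228 = -129
Score = 3·86 + 1·(-129) = 129

129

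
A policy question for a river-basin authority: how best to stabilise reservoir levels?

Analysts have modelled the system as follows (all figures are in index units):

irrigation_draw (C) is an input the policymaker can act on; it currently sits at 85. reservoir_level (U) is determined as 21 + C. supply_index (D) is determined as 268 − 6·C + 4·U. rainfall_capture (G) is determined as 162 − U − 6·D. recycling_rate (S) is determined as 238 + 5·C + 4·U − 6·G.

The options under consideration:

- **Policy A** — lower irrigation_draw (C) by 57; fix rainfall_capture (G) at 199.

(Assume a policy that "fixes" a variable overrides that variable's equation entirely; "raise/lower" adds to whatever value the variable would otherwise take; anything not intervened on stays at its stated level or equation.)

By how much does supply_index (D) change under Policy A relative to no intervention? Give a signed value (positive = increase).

Baseline:
  C = 85
  U = 21 + 85 = 106
  D = 268 − 6·85 + 4·106 = 182
Policy A (C − 57, G := 199):
  C = 85 − 57 = 28
  U = 21 + 28 = 49
  D = 268 − 6·28 + 4·49 = 296
Change in D: 296 − 182 = 114

114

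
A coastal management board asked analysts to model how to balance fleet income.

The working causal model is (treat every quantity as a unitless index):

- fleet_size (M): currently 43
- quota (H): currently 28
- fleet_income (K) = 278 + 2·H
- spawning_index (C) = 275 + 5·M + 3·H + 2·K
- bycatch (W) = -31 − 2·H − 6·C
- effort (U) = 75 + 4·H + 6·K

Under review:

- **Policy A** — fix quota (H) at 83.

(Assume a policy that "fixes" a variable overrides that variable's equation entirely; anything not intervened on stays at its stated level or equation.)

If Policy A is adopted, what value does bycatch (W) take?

Policy A (H := 83):
  M = 43
  H = 83
  K = 278 + 2·83 = 444
  C = 275 + 5·43 + 3·83 + 2·444 = 1627
  W = -31 − 2·83 − 6·1627 = -9959

-9959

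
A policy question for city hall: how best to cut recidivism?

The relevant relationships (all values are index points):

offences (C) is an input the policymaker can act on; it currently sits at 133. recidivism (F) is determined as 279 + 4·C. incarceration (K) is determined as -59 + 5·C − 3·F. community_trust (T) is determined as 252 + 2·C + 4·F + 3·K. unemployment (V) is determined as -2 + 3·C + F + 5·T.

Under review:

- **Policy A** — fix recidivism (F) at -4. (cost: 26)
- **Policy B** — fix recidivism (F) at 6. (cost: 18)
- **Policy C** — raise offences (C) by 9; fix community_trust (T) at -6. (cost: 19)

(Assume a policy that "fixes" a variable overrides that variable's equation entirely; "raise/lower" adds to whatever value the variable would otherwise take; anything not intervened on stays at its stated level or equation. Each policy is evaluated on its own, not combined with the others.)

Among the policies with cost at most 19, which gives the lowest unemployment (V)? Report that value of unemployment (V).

Policy B (F := 6):
  C = 133
  F = 6
  K = -59 + 5·133 − 3·6 = 588
  T = 252 + 2·133 + 4·6 + 3·588 = 2306
  V = -2 + 3·133 + 6 + 5·2306 = 11933
Policy C (C + 9, T := -6):
  C = 133 + 9 = 142
  F = 279 + 4·142 = 847
  K = -59 + 5·142 − 3·847 = -1890
  T = -6
  V = -2 + 3·142 + 847 + 5·(-6) = 1241
Comparing — Policy B: V=11933, Policy C: V=1241. Lowest is 1241 (Policy C).

1241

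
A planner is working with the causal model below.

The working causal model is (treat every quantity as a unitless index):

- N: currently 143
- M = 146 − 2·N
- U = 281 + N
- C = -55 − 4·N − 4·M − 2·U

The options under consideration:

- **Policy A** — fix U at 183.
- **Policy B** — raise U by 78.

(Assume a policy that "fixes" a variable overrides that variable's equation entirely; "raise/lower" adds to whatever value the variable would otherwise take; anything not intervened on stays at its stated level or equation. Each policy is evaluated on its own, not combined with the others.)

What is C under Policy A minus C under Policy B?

Policy A (U := 183):
  N = 143
  M = 146 − 2·143 = -140
  U = 183
  C = -55 − 4·143 − 4·(-140) − 2·183 = -433
Policy B (U + 78):
  N = 143
  M = 146 − 2·143 = -140
  U = 281 + 143 (+78 from intervention) = 502
  C = -55 − 4·143 − 4·(-140) − 2·502 = -1071
C: -433 − (-1071) = 638

638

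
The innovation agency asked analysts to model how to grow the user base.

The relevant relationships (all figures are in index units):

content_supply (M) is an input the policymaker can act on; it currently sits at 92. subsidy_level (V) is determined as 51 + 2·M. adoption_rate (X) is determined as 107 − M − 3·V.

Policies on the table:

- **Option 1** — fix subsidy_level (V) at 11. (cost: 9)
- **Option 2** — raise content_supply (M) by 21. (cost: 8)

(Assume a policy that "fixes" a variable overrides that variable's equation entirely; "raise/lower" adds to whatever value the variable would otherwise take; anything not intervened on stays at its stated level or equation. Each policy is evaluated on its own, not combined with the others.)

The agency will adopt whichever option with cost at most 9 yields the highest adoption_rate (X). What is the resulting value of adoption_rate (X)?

Option 1 (V := 11):
  M = 92
  V = 11
  X = 107 − 92 − 3·11 = -18
Option 2 (M + 21):
  M = 92 + 21 = 113
  V = 51 + 2·113 = 277
  X = 107 − 113 − 3·277 = -837
Comparing — Option 1: X=-18, Option 2: X=-837. Highest is -18 (Option 1).

-18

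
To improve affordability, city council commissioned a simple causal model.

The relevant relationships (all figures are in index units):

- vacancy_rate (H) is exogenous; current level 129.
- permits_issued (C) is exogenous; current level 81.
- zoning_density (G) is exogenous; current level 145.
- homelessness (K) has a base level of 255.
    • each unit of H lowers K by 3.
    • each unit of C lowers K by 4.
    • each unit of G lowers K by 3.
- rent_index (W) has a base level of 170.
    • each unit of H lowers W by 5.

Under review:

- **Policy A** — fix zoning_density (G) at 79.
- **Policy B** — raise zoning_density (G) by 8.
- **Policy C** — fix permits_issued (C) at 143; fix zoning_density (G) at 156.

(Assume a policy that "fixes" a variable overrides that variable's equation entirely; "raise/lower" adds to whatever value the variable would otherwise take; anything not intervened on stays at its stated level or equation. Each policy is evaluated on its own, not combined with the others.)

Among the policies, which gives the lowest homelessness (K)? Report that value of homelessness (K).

Policy A (G := 79):
  H = 129
  C = 81
  G = 79
  K = 255 − 3·129 − 4·81 − 3·79 = -693
Policy B (G + 8):
  H = 129
  C = 81
  G = 145 + 8 = 153
  K = 255 − 3·129 − 4·81 − 3·153 = -915
Policy C (C := 143, G := 156):
  H = 129
  C = 143
  G = 156
  K = 255 − 3·129 − 4·143 − 3·156 = -1172
Comparing — Policy A: K=-693, Policy B: K=-915, Policy C: K=-1172. Lowest is -1172 (Policy C).

-1172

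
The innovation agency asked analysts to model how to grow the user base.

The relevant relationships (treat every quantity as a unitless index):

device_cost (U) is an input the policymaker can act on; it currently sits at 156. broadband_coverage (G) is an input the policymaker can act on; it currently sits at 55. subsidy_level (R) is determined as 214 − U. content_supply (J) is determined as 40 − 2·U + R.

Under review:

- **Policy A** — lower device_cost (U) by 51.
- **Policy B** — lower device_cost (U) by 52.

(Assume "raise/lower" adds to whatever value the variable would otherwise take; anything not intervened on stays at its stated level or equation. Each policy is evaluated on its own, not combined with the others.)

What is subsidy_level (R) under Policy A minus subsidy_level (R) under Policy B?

-1

Policy A (U − 51):
  U = 156 − 51 = 105
  R = 214 − 105 = 109
Policy B (U − 52):
  U = 156 − 52 = 104
  R = 214 − 104 = 110
R: 109 − 110 = -1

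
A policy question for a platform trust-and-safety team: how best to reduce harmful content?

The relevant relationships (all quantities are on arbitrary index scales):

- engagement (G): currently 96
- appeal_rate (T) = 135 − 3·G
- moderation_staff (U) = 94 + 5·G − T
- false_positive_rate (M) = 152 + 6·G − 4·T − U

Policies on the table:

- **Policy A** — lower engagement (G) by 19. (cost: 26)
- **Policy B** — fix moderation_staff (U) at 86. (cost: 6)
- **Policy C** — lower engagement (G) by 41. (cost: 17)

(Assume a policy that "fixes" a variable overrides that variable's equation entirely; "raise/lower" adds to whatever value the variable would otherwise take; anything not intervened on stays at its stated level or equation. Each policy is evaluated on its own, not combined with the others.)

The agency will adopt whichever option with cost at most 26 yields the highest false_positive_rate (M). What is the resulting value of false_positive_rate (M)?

1254

Policy A (G − 19):
  G = 96 − 19 = 77
  T = 135 − 3·77 = -96
  U = 94 + 5·77 − (-96) = 575
  M = 152 + 6·77 − 4·(-96) − 575 = 423
Policy B (U := 86):
  G = 96
  T = 135 − 3·96 = -153
  U = 86
  M = 152 + 6·96 − 4·(-153) − 86 = 1254
Policy C (G − 41):
  G = 96 − 41 = 55
  T = 135 − 3·55 = -30
  U = 94 + 5·55 − (-30) = 399
  M = 152 + 6·55 − 4·(-30) − 399 = 203
Comparing — Policy A: M=423, Policy B: M=1254, Policy C: M=203. Highest is 1254 (Policy B).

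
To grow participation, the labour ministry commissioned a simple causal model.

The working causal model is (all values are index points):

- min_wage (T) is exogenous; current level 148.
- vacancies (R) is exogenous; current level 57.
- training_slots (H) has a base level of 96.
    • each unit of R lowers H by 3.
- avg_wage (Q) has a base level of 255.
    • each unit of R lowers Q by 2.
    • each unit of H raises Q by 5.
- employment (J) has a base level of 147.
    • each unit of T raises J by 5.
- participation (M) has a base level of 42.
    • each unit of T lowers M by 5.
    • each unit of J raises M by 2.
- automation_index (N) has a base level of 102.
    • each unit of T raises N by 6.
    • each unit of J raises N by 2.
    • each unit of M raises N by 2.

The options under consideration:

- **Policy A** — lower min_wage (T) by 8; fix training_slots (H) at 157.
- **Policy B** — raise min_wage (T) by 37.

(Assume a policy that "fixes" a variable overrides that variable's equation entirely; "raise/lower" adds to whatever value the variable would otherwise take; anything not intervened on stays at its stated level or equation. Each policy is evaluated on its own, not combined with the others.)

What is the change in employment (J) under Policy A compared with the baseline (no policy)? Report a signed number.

Baseline:
  T = 148
  J = 147 + 5·148 = 887
Policy A (T − 8, H := 157):
  T = 148 − 8 = 140
  J = 147 + 5·140 = 847
Change in J: 847 − 887 = -40

-40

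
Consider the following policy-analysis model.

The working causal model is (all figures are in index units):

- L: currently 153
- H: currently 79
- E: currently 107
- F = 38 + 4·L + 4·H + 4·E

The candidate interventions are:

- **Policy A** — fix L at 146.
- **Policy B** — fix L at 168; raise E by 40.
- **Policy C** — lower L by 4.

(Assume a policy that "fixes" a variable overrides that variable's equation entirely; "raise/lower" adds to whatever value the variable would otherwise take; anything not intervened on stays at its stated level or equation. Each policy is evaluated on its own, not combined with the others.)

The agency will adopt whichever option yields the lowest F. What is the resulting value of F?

Policy A (L := 146):
  L = 146
  H = 79
  E = 107
  F = 38 + 4·146 + 4·79 + 4·107 = 1366
Policy B (L := 168, E + 40):
  L = 168
  H = 79
  E = 107 + 40 = 147
  F = 38 + 4·168 + 4·79 + 4·147 = 1614
Policy C (L − 4):
  L = 153 − 4 = 149
  H = 79
  E = 107
  F = 38 + 4·149 + 4·79 + 4·107 = 1378
Comparing — Policy A: F=1366, Policy B: F=1614, Policy C: F=1378. Lowest is 1366 (Policy A).

1366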